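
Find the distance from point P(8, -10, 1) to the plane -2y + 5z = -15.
d = |0(8) + (-2)(-10) + 5(1) - (-15)| / √(0² + (-2)² + 5²) = 40/√29 = 7.428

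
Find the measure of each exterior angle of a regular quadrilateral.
Exterior angle of a regular n-gon = 360/n
Exterior angle = 360/4
Exterior angle = 90 degrees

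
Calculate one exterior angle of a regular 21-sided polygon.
Exterior angle of a regular n-gon = 360/n
Exterior angle = 360/21
Exterior angle = 17.14 degrees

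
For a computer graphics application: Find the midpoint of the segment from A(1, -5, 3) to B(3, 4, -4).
Midpoint = ((1+3)/2, (-5+4)/2, (3-4)/2) = (2, -0.5, -0.5)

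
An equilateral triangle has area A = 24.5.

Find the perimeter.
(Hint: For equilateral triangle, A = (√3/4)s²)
A = (√3/4)s²  →  s² = 4A/√3 = 4·24.5/√3 = 56.5803
s = 7.52199
Perimeter = 3s = 22.57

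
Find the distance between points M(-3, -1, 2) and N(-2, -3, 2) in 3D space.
d = √[(1)² + (-2)² + (0)²] = √5 = 2.236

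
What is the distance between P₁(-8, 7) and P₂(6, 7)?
Using the distance formula: d = sqrt((x₂-x₁)² + (y₂-y₁)²)
dx = 6 - (-8) = 14
dy = 7 - 7 = 0
d = sqrt(14² + 0²) = sqrt(196 + 0) = sqrt(196) = 14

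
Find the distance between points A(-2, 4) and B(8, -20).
Using the distance formula: d = sqrt((x₂-x₁)² + (y₂-y₁)²)
dx = 8 - (-2) = 10
dy = (-20) - 4 = -24
d = sqrt(10² + (-24)²) = sqrt(100 + 576) = sqrt(676) = 26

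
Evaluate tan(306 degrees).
tan(306 degrees) = -1.3764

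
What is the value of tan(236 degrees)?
tan(236 degrees) = 1.4826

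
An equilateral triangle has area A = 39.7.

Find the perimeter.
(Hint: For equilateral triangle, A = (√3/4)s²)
A = (√3/4)s²  →  s² = 4A/√3 = 4·39.7/√3 = 91.6832
s = 9.57514
Perimeter = 3s = 28.73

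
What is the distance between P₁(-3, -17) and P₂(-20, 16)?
Using the distance formula: d = sqrt((x₂-x₁)² + (y₂-y₁)²)
dx = (-20) - (-3) = -17
dy = 16 - (-17) = 33
d = sqrt((-17)² + 33²) = sqrt(289 + 1089) = sqrt(1378) = 37.12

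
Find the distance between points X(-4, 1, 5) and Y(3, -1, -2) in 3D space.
d = √[(7)² + (-2)² + (-7)²] = √102 = 10.1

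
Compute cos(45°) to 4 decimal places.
cos(45 degrees) = sqrt(2)/2
Decimal approximation: 0.7071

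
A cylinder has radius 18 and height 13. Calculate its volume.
Volume = pi * r² * h
Volume = pi * 18² * 13
Volume = pi * 324 * 13
Volume = pi * 4212
Volume = 13232.39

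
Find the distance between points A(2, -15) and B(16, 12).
Using the distance formula: d = sqrt((x₂-x₁)² + (y₂-y₁)²)
dx = 16 - 2 = 14
dy = 12 - (-15) = 27
d = sqrt(14² + 27²) = sqrt(196 + 729) = sqrt(925) = 30.41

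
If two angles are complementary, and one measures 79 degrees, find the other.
Complementary angles sum to 90 degrees.
Other angle = 90 - 79
Other angle = 11 degrees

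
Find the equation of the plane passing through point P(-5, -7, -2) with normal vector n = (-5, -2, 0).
d = n·P = (-5)(-5) + (-2)(-7) + (0)(-2) = 39
Plane: -5x - 2y = 39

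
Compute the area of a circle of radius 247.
Area = pi * r²
Area = pi * 247²
Area = pi * 61009
Area = 191665.43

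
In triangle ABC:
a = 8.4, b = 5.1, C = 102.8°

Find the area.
Using A = ½ab·sin(C):
A = ½·8.4·5.1·sin(102.8°) = ½·42.84·0.975149 = 20.89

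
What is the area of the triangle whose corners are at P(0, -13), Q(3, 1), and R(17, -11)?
Using the coordinate formula: Area = (1/2)|x₁(y₂-y₃) + x₂(y₃-y₁) + x₃(y₁-y₂)|
Area = (1/2)|0(1-(-11)) + 3((-11)-(-13)) + 17((-13)-1)|
Area = (1/2)|0*12 + 3*2 + 17*(-14)|
Area = (1/2)|0 + 6 + (-238)|
Area = (1/2)*232 = 116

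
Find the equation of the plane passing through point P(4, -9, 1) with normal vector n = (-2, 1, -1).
d = n·P = (-2)(4) + (1)(-9) + (-1)(1) = -18
Plane: -2x + y - z = -18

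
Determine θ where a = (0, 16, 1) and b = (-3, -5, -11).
a·b = -91, |a|² = 257, |b|² = 155
cos θ = -91/√39835 ≈ -0.4559
θ ≈ 117.1°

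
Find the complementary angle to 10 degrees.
Complementary angles sum to 90 degrees.
Other angle = 90 - 10
Other angle = 80 degrees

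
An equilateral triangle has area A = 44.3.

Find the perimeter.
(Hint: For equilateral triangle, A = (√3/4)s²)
A = (√3/4)s²  →  s² = 4A/√3 = 4·44.3/√3 = 102.306
s = 10.1147
Perimeter = 3s = 30.34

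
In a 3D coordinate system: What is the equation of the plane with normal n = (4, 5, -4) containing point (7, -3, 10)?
d = n·P = (4)(7) + (5)(-3) + (-4)(10) = -27
Plane: 4x + 5y - 4z = -27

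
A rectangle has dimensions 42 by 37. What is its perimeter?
Perimeter = 2 * (length + width)
Perimeter = 2 * (42 + 37)
Perimeter = 2 * 79
Perimeter = 158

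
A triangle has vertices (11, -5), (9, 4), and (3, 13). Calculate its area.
Using the coordinate formula: Area = (1/2)|x₁(y₂-y₃) + x₂(y₃-y₁) + x₃(y₁-y₂)|
Area = (1/2)|11(4-13) + 9(13-(-5)) + 3((-5)-4)|
Area = (1/2)|11*(-9) + 9*18 + 3*(-9)|
Area = (1/2)|(-99) + 162 + (-27)|
Area = (1/2)*36 = 18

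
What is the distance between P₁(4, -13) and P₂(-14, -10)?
Using the distance formula: d = sqrt((x₂-x₁)² + (y₂-y₁)²)
dx = (-14) - 4 = -18
dy = (-10) - (-13) = 3
d = sqrt((-18)² + 3²) = sqrt(324 + 9) = sqrt(333) = 18.25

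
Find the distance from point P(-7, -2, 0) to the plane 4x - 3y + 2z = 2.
d = |4(-7) + (-3)(-2) + 2(0) - (2)| / √(4² + (-3)² + 2²) = 24/√29 = 4.457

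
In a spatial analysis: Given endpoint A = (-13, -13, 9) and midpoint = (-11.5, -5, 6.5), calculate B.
B = (2×(-11.5) - (-13), 2×(-5) - (-13), 2×6.5 - 9) = (-10, 3, 4)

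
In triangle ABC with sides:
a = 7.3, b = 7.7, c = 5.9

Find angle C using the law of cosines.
cos(C) = (a² + b² - c²)/(2ab)
cos(C) = (7.3² + 7.7² - 5.9²)/(2·7.3·7.7) = 77.77/112.42 = 0.691781
C = arccos(0.691781) = 46.23°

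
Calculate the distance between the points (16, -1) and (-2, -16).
Using the distance formula: d = sqrt((x₂-x₁)² + (y₂-y₁)²)
dx = (-2) - 16 = -18
dy = (-16) - (-1) = -15
d = sqrt((-18)² + (-15)²) = sqrt(324 + 225) = sqrt(549) = 23.43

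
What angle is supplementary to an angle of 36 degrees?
Supplementary angles sum to 180 degrees.
Other angle = 180 - 36
Other angle = 144 degrees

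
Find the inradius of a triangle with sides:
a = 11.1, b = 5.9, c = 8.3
s = (a+b+c)/2 = (11.1+5.9+8.3)/2 = 12.65
Area = √(s(s-a)(s-b)(s-c)) = √(12.65·1.55·6.75·4.35) = 23.9943
r = Area/s = 23.9943/12.65 = 1.897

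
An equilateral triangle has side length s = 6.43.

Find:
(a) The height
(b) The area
(a) Height h = s·√3/2 = 6.43·√3/2 = 5.569
(b) Area = (√3/4)·s² = (√3/4)·6.43² = (√3/4)·41.3449 = 17.9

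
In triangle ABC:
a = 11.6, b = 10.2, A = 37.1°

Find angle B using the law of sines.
sin(B)/b = sin(A)/a
sin(B) = b·sin(A)/a = 10.2·sin(37.1°)/11.6 = 0.530407
B = arcsin(0.530407) = 32.03°  (b ≤ a, so B ≤ A and the acute solution is unique)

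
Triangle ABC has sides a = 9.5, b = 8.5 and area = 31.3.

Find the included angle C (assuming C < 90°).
Area = ½ab·sin(C)  →  sin(C) = 2·Area/(ab)
sin(C) = 2·31.3/(9.5·8.5) = 0.775232
C = arcsin(0.775232) = 50.83°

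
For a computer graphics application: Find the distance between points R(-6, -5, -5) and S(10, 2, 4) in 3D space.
d = √[(16)² + (7)² + (9)²] = √386 = 19.65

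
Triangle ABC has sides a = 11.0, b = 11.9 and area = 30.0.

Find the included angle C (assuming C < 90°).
Area = ½ab·sin(C)  →  sin(C) = 2·Area/(ab)
sin(C) = 2·30.0/(11.0·11.9) = 0.458365
C = arcsin(0.458365) = 27.28°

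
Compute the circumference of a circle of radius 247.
Circumference = 2 * pi * r
Circumference = 2 * pi * 247
Circumference = 1551.95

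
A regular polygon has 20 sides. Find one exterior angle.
Exterior angle of a regular n-gon = 360/n
Exterior angle = 360/20
Exterior angle = 18 degrees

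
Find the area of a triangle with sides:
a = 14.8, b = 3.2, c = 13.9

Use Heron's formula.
s = (a+b+c)/2 = (14.8+3.2+13.9)/2 = 15.95
A = √(s(s-a)(s-b)(s-c)) = √(15.95·1.15·12.75·2.05)
A = √479.427 = 21.9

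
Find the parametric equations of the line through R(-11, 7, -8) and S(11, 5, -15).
Direction vector d = S - R = (22, -2, -7)
x = -11 + 22t, y = 7 - 2t, z = -8 - 7t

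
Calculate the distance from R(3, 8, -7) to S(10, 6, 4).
d = √[(7)² + (-2)² + (11)²] = √174 = 13.19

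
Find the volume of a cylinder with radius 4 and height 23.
Volume = pi * r² * h
Volume = pi * 4² * 23
Volume = pi * 16 * 23
Volume = pi * 368
Volume = 1156.11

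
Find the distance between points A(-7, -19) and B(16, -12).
Using the distance formula: d = sqrt((x₂-x₁)² + (y₂-y₁)²)
dx = 16 - (-7) = 23
dy = (-12) - (-19) = 7
d = sqrt(23² + 7²) = sqrt(529 + 49) = sqrt(578) = 24.04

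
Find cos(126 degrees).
cos(126 degrees) = -0.5878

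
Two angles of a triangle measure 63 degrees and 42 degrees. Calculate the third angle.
Sum of angles in a triangle = 180 degrees
Third angle = 180 - 63 - 42
Third angle = 75 degrees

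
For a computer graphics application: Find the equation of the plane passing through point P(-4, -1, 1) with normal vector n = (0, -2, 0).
d = n·P = (0)(-4) + (-2)(-1) + (0)(1) = 2
Plane: -2y = 2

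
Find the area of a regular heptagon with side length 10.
For a regular 7-gon with side length s = 10:
Apothem a = s / (2*tan(pi/7)) = 10 / (2*tan(pi/7)) ≈ 10.3826
Perimeter P = 7 * 10 = 70
Area = (1/2) * P * a = (1/2) * 70 * 10.3826 = 363.39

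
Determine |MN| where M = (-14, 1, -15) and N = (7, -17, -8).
d = √[(21)² + (-18)² + (7)²] = √814 = 28.53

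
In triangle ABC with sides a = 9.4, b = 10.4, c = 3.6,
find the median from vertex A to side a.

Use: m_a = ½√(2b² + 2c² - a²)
m_a = ½√(2·10.4² + 2·3.6² - 9.4²)
m_a = ½√(216.32 + 25.92 - 88.36) = ½√153.88 = 6.202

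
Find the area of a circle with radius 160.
Area = pi * r²
Area = pi * 160²
Area = pi * 25600
Area = 80424.77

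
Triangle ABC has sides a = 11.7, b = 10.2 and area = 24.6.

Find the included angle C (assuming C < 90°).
Area = ½ab·sin(C)  →  sin(C) = 2·Area/(ab)
sin(C) = 2·24.6/(11.7·10.2) = 0.412267
C = arcsin(0.412267) = 24.35°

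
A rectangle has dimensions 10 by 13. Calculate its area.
Area = length * width
Area = 10 * 13
Area = 130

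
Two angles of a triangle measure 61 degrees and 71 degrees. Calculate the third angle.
Sum of angles in a triangle = 180 degrees
Third angle = 180 - 61 - 71
Third angle = 48 degrees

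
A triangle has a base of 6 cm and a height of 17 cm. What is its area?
Area = (1/2) * base * height
Area = (1/2) * 6 * 17
Area = 51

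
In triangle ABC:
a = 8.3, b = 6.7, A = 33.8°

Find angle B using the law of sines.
sin(B)/b = sin(A)/a
sin(B) = b·sin(A)/a = 6.7·sin(33.8°)/8.3 = 0.449058
B = arcsin(0.449058) = 26.68°  (b ≤ a, so B ≤ A and the acute solution is unique)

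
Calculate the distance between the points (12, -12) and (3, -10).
Using the distance formula: d = sqrt((x₂-x₁)² + (y₂-y₁)²)
dx = 3 - 12 = -9
dy = (-10) - (-12) = 2
d = sqrt((-9)² + 2²) = sqrt(81 + 4) = sqrt(85) = 9.22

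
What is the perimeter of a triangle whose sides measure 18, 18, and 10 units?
Perimeter = sum of all sides
Perimeter = 18 + 18 + 10
Perimeter = 46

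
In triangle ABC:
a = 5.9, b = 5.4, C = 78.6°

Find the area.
Using A = ½ab·sin(C):
A = ½·5.9·5.4·sin(78.6°) = ½·31.86·0.980271 = 15.62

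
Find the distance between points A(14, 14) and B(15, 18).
Using the distance formula: d = sqrt((x₂-x₁)² + (y₂-y₁)²)
dx = 15 - 14 = 1
dy = 18 - 14 = 4
d = sqrt(1² + 4²) = sqrt(1 + 16) = sqrt(17) = 4.12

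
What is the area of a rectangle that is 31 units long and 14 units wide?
Area = length * width
Area = 31 * 14
Area = 434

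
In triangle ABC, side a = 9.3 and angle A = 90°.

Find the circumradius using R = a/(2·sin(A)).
R = a/(2·sin(A)) = 9.3/(2·sin(90°))
R = 9.3/(2·1.000000) = 9.3/2.000000 = 4.65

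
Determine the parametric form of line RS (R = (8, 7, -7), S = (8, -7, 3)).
Direction vector d = S - R = (0, -14, 10)
x = 8, y = 7 - 14t, z = -7 + 10t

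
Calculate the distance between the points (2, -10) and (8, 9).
Using the distance formula: d = sqrt((x₂-x₁)² + (y₂-y₁)²)
dx = 8 - 2 = 6
dy = 9 - (-10) = 19
d = sqrt(6² + 19²) = sqrt(36 + 361) = sqrt(397) = 19.92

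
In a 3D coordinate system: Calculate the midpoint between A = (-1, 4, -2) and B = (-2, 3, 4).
Midpoint = ((-1-2)/2, (4+3)/2, (-2+4)/2) = (-1.5, 3.5, 1)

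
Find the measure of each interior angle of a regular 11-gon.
Interior angle of a regular n-gon = (n-2)*180/n
Interior angle = (11-2)*180/11
Interior angle = 9*180/11
Interior angle = 1620/11
Interior angle = 147.27 degrees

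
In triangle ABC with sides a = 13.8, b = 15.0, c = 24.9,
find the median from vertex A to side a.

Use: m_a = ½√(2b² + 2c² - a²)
m_a = ½√(2·15.0² + 2·24.9² - 13.8²)
m_a = ½√(450 + 1240.02 - 190.44) = ½√1499.58 = 19.36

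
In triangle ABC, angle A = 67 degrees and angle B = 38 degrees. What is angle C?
Sum of angles in a triangle = 180 degrees
Third angle = 180 - 67 - 38
Third angle = 75 degrees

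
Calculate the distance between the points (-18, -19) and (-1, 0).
Using the distance formula: d = sqrt((x₂-x₁)² + (y₂-y₁)²)
dx = (-1) - (-18) = 17
dy = 0 - (-19) = 19
d = sqrt(17² + 19²) = sqrt(289 + 361) = sqrt(650) = 25.50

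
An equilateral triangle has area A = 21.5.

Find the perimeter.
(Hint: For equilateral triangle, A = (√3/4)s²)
A = (√3/4)s²  →  s² = 4A/√3 = 4·21.5/√3 = 49.6521
s = 7.04643
Perimeter = 3s = 21.14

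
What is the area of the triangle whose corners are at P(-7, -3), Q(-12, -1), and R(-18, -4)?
Using the coordinate formula: Area = (1/2)|x₁(y₂-y₃) + x₂(y₃-y₁) + x₃(y₁-y₂)|
Area = (1/2)|(-7)((-1)-(-4)) + (-12)((-4)-(-3)) + (-18)((-3)-(-1))|
Area = (1/2)|(-7)*3 + (-12)*(-1) + (-18)*(-2)|
Area = (1/2)|(-21) + 12 + 36|
Area = (1/2)*27 = 13.50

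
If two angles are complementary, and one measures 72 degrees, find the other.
Complementary angles sum to 90 degrees.
Other angle = 90 - 72
Other angle = 18 degrees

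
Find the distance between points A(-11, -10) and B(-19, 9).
Using the distance formula: d = sqrt((x₂-x₁)² + (y₂-y₁)²)
dx = (-19) - (-11) = -8
dy = 9 - (-10) = 19
d = sqrt((-8)² + 19²) = sqrt(64 + 361) = sqrt(425) = 20.62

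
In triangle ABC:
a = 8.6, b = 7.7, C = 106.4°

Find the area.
Using A = ½ab·sin(C):
A = ½·8.6·7.7·sin(106.4°) = ½·66.22·0.959314 = 31.76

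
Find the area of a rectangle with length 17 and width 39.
Area = length * width
Area = 17 * 39
Area = 663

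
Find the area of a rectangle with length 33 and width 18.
Area = length * width
Area = 33 * 18
Area = 594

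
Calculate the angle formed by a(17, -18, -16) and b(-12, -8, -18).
a·b = 228, |a|² = 869, |b|² = 532
cos θ = 228/√462308 ≈ 0.3353
θ ≈ 70.41°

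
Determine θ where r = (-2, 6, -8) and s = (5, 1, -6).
r·s = 44, |r|² = 104, |s|² = 62
cos θ = 44/√6448 ≈ 0.5479
θ ≈ 56.77°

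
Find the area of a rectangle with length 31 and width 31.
Area = length * width
Area = 31 * 31
Area = 961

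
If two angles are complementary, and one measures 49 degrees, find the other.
Complementary angles sum to 90 degrees.
Other angle = 90 - 49
Other angle = 41 degrees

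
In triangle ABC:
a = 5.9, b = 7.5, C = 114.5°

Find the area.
Using A = ½ab·sin(C):
A = ½·5.9·7.5·sin(114.5°) = ½·44.25·0.909961 = 20.13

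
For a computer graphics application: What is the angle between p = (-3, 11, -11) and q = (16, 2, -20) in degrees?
p·q = 194, |p|² = 251, |q|² = 660
cos θ = 194/√165660 ≈ 0.4766
θ ≈ 61.53°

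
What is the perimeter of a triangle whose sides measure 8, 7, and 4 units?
Perimeter = sum of all sides
Perimeter = 8 + 7 + 4
Perimeter = 19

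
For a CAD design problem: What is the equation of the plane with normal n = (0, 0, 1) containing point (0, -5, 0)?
d = n·P = (0)(0) + (0)(-5) + (1)(0) = 0
Plane: z = 0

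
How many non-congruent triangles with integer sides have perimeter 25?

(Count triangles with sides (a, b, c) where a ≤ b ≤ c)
With a ≤ b ≤ c and a + b + c = 25, the triangle inequality a + b > c gives c < 25/2, so c ≤ 12.
Iterate a from 1 to ⌊p/3⌋ = 8; for each a, b ranges from a to ⌊(p−a)/2⌋ with c = p − a − b, keeping only c ≥ b.
Triples: (1, 12, 12), (2, 11, 12), (3, 10, 12), …
Count = 16 triangles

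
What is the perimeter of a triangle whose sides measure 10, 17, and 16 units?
Perimeter = sum of all sides
Perimeter = 10 + 17 + 16
Perimeter = 43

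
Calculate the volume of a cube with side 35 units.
Volume = s³
Volume = 35³
Volume = 42875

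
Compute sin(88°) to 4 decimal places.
sin(88 degrees) = 0.9994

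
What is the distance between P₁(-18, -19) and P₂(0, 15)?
Using the distance formula: d = sqrt((x₂-x₁)² + (y₂-y₁)²)
dx = 0 - (-18) = 18
dy = 15 - (-19) = 34
d = sqrt(18² + 34²) = sqrt(324 + 1156) = sqrt(1480) = 38.47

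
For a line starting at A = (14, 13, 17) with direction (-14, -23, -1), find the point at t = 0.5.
P(0.5) = (14 + (-14)(0.5), 13 + (-23)(0.5), 17 + (-1)(0.5)) = (7, 1.5, 16.5)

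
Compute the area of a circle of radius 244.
Area = pi * r²
Area = pi * 244²
Area = pi * 59536
Area = 187037.86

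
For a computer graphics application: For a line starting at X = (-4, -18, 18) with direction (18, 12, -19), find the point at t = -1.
P(-1) = (-4 + 18(-1), -18 + 12(-1), 18 + (-19)(-1)) = (-22, -30, 37)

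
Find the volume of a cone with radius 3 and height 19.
Volume = (1/3) * pi * r² * h
Volume = (1/3) * pi * 3² * 19
Volume = (1/3) * pi * 9 * 19
Volume = (1/3) * pi * 171
Volume = 179.07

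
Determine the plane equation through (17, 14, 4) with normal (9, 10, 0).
d = n·P = (9)(17) + (10)(14) + (0)(4) = 293
Plane: 9x + 10y = 293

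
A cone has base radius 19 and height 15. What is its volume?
Volume = (1/3) * pi * r² * h
Volume = (1/3) * pi * 19² * 15
Volume = (1/3) * pi * 361 * 15
Volume = (1/3) * pi * 5415
Volume = 5670.57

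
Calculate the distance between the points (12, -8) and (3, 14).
Using the distance formula: d = sqrt((x₂-x₁)² + (y₂-y₁)²)
dx = 3 - 12 = -9
dy = 14 - (-8) = 22
d = sqrt((-9)² + 22²) = sqrt(81 + 484) = sqrt(565) = 23.77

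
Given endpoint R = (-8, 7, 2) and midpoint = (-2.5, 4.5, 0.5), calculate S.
S = (2×(-2.5) - (-8), 2×4.5 - 7, 2×0.5 - 2) = (3, 2, -1)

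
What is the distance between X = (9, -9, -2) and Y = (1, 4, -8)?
d = √[(-8)² + (13)² + (-6)²] = √269 = 16.4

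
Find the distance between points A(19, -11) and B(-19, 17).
Using the distance formula: d = sqrt((x₂-x₁)² + (y₂-y₁)²)
dx = (-19) - 19 = -38
dy = 17 - (-11) = 28
d = sqrt((-38)² + 28²) = sqrt(1444 + 784) = sqrt(2228) = 47.20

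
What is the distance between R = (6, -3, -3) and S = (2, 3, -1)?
d = √[(-4)² + (6)² + (2)²] = √56 = 7.483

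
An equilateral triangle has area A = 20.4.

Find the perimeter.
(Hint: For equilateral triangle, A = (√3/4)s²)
A = (√3/4)s²  →  s² = 4A/√3 = 4·20.4/√3 = 47.1118
s = 6.8638
Perimeter = 3s = 20.59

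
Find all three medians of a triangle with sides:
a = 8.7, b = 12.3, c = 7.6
Using m_x = ½√(2y² + 2z² - x²):
m_a = ½√(2·12.3² + 2·7.6² - 8.7²) = ½√342.41 = 9.252
m_b = ½√(2·8.7² + 2·7.6² - 12.3²) = ½√115.61 = 5.376
m_c = ½√(2·8.7² + 2·12.3² - 7.6²) = ½√396.2 = 9.952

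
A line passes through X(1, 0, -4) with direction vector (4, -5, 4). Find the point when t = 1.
P(1) = (1 + 4(1), 0 + (-5)(1), -4 + 4(1)) = (5, -5, 0)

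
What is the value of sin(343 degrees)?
sin(343 degrees) = -0.2924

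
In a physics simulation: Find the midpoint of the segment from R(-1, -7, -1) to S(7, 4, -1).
Midpoint = ((-1+7)/2, (-7+4)/2, (-1-1)/2) = (3, -1.5, -1)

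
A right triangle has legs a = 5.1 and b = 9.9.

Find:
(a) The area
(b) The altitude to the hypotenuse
(a) Area = ½ab = ½·5.1·9.9 = 25.245
(b) Hypotenuse c = √(5.1² + 9.9²) = √124.02 = 11.1364
    Area = ½·c·h_c  →  h_c = 2·Area/c = 2·25.245/11.1364 = 4.534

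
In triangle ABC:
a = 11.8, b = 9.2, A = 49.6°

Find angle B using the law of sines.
sin(B)/b = sin(A)/a
sin(B) = b·sin(A)/a = 9.2·sin(49.6°)/11.8 = 0.593742
B = arcsin(0.593742) = 36.42°  (b ≤ a, so B ≤ A and the acute solution is unique)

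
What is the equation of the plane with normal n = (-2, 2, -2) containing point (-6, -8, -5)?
d = n·P = (-2)(-6) + (2)(-8) + (-2)(-5) = 6
Plane: -2x + 2y - 2z = 6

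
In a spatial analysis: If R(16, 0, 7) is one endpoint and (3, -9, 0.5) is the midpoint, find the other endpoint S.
S = (2×3 - 16, 2×(-9) - 0, 2×0.5 - 7) = (-10, -18, -6)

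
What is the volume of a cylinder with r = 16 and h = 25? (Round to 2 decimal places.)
Volume = pi * r² * h
Volume = pi * 16² * 25
Volume = pi * 256 * 25
Volume = pi * 6400
Volume = 20106.19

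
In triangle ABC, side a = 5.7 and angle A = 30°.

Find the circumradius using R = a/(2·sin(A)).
R = a/(2·sin(A)) = 5.7/(2·sin(30°))
R = 5.7/(2·0.500000) = 5.7/1.000000 = 5.7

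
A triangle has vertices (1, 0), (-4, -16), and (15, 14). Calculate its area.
Using the coordinate formula: Area = (1/2)|x₁(y₂-y₃) + x₂(y₃-y₁) + x₃(y₁-y₂)|
Area = (1/2)|1((-16)-14) + (-4)(14-0) + 15(0-(-16))|
Area = (1/2)|1*(-30) + (-4)*14 + 15*16|
Area = (1/2)|(-30) + (-56) + 240|
Area = (1/2)*154 = 77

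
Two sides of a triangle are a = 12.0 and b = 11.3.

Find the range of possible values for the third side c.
By the triangle inequality: |a - b| < c < a + b
|12.0 - 11.3| < c < 12.0 + 11.3
0.7 < c < 23.3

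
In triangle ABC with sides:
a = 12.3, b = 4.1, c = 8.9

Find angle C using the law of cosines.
cos(C) = (a² + b² - c²)/(2ab)
cos(C) = (12.3² + 4.1² - 8.9²)/(2·12.3·4.1) = 88.89/100.86 = 0.881321
C = arccos(0.881321) = 28.2°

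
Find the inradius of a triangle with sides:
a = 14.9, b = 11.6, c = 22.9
s = (a+b+c)/2 = (14.9+11.6+22.9)/2 = 24.7
Area = √(s(s-a)(s-b)(s-c)) = √(24.7·9.8·13.1·1.8) = 75.5498
r = Area/s = 75.5498/24.7 = 3.059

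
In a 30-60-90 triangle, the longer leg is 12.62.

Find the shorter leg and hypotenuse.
In a 30-60-90 triangle, sides are in ratio 1 : √3 : 2.
Long leg = short leg·√3  →  short leg = 12.62/√3 = 7.286
Hypotenuse = 2·(short leg) = 2·12.62/√3 = 14.57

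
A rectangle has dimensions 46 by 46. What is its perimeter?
Perimeter = 2 * (length + width)
Perimeter = 2 * (46 + 46)
Perimeter = 2 * 92
Perimeter = 184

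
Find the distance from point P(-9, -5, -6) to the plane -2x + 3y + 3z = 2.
d = |(-2)(-9) + 3(-5) + 3(-6) - (2)| / √((-2)² + 3² + 3²) = 17/√22 = 3.624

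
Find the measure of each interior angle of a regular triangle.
Interior angle of a regular n-gon = (n-2)*180/n
Interior angle = (3-2)*180/3
Interior angle = 1*180/3
Interior angle = 180/3
Interior angle = 60 degrees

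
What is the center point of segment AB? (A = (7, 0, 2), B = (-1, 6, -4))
Midpoint = ((7-1)/2, (0+6)/2, (2-4)/2) = (3, 3, -1)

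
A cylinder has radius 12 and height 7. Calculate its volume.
Volume = pi * r² * h
Volume = pi * 12² * 7
Volume = pi * 144 * 7
Volume = pi * 1008
Volume = 3166.73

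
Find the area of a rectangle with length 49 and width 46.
Area = length * width
Area = 49 * 46
Area = 2254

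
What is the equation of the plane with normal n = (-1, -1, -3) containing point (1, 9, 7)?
d = n·P = (-1)(1) + (-1)(9) + (-3)(7) = -31
Plane: -x - y - 3z = -31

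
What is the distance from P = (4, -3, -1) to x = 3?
d = |1(4) + 0(-3) + 0(-1) - (3)| / √(1² + 0² + 0²) = 1/√1 = 1.0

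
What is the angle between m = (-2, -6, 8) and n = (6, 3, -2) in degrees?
m·n = -46, |m|² = 104, |n|² = 49
cos θ = -46/√5096 ≈ -0.6444
θ ≈ 130.1°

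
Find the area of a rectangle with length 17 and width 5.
Area = length * width
Area = 17 * 5
Area = 85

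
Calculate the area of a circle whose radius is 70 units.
Area = pi * r²
Area = pi * 70²
Area = pi * 4900
Area = 15393.80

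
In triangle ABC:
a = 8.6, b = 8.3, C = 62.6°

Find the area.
Using A = ½ab·sin(C):
A = ½·8.6·8.3·sin(62.6°) = ½·71.38·0.887815 = 31.69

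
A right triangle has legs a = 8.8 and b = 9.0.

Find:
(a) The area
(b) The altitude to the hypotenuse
(a) Area = ½ab = ½·8.8·9.0 = 39.6
(b) Hypotenuse c = √(8.8² + 9.0²) = √158.44 = 12.5873
    Area = ½·c·h_c  →  h_c = 2·Area/c = 2·39.6/12.5873 = 6.292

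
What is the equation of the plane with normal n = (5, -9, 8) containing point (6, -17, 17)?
d = n·P = (5)(6) + (-9)(-17) + (8)(17) = 319
Plane: 5x - 9y + 8z = 319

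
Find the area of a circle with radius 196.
Area = pi * r²
Area = pi * 196²
Area = pi * 38416
Area = 120687.42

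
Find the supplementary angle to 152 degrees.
Supplementary angles sum to 180 degrees.
Other angle = 180 - 152
Other angle = 28 degrees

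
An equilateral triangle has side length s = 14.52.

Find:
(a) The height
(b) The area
(a) Height h = s·√3/2 = 14.52·√3/2 = 12.57
(b) Area = (√3/4)·s² = (√3/4)·14.52² = (√3/4)·210.83 = 91.29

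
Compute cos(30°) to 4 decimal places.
cos(30 degrees) = sqrt(3)/2
Decimal approximation: 0.866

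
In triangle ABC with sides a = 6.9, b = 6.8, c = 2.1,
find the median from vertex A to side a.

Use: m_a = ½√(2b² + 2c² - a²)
m_a = ½√(2·6.8² + 2·2.1² - 6.9²)
m_a = ½√(92.48 + 8.82 - 47.61) = ½√53.69 = 3.664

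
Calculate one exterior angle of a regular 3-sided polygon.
Exterior angle of a regular n-gon = 360/n
Exterior angle = 360/3
Exterior angle = 120 degrees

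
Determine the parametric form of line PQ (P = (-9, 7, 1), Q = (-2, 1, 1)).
Direction vector d = Q - P = (7, -6, 0)
x = -9 + 7t, y = 7 - 6t, z = 1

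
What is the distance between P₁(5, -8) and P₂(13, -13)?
Using the distance formula: d = sqrt((x₂-x₁)² + (y₂-y₁)²)
dx = 13 - 5 = 8
dy = (-13) - (-8) = -5
d = sqrt(8² + (-5)²) = sqrt(64 + 25) = sqrt(89) = 9.43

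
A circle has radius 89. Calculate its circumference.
Circumference = 2 * pi * r
Circumference = 2 * pi * 89
Circumference = 559.20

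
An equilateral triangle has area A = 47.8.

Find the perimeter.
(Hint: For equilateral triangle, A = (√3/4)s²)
A = (√3/4)s²  →  s² = 4A/√3 = 4·47.8/√3 = 110.389
s = 10.5066
Perimeter = 3s = 31.52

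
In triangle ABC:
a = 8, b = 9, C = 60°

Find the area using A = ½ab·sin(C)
A = ½·8·9·sin(60°) = ½·72·0.866025 = 31.18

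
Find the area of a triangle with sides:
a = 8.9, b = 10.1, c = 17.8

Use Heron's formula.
s = (a+b+c)/2 = (8.9+10.1+17.8)/2 = 18.4
A = √(s(s-a)(s-b)(s-c)) = √(18.4·9.5·8.3·0.6)
A = √870.504 = 29.5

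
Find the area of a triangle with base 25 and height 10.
Area = (1/2) * base * height
Area = (1/2) * 25 * 10
Area = 125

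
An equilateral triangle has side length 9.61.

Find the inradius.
For an equilateral triangle, r = s/(2√3) where s is the side.
r = 9.61/(2√3) = 9.61/3.464102 = 2.774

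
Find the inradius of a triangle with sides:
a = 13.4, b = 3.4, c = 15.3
s = (a+b+c)/2 = (13.4+3.4+15.3)/2 = 16.05
Area = √(s(s-a)(s-b)(s-c)) = √(16.05·2.65·12.65·0.75) = 20.088
r = Area/s = 20.088/16.05 = 1.252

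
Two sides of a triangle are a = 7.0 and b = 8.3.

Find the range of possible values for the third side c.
By the triangle inequality: |a - b| < c < a + b
|7.0 - 8.3| < c < 7.0 + 8.3
1.3 < c < 15.3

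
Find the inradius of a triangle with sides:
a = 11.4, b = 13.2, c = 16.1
s = (a+b+c)/2 = (11.4+13.2+16.1)/2 = 20.35
Area = √(s(s-a)(s-b)(s-c)) = √(20.35·8.95·7.15·4.25) = 74.3946
r = Area/s = 74.3946/20.35 = 3.656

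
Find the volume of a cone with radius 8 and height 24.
Volume = (1/3) * pi * r² * h
Volume = (1/3) * pi * 8² * 24
Volume = (1/3) * pi * 64 * 24
Volume = (1/3) * pi * 1536
Volume = 1608.50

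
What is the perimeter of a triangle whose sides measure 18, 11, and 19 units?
Perimeter = sum of all sides
Perimeter = 18 + 11 + 19
Perimeter = 48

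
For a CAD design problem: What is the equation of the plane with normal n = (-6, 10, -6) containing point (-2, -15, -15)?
d = n·P = (-6)(-2) + (10)(-15) + (-6)(-15) = -48
Plane: -6x + 10y - 6z = -48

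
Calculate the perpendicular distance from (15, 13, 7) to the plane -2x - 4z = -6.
d = |(-2)(15) + 0(13) + (-4)(7) - (-6)| / √((-2)² + 0² + (-4)²) = 52/√20 = 11.63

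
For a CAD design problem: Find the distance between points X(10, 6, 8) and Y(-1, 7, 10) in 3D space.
d = √[(-11)² + (1)² + (2)²] = √126 = 11.22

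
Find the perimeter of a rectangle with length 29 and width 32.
Perimeter = 2 * (length + width)
Perimeter = 2 * (29 + 32)
Perimeter = 2 * 61
Perimeter = 122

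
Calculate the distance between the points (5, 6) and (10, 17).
Using the distance formula: d = sqrt((x₂-x₁)² + (y₂-y₁)²)
dx = 10 - 5 = 5
dy = 17 - 6 = 11
d = sqrt(5² + 11²) = sqrt(25 + 121) = sqrt(146) = 12.08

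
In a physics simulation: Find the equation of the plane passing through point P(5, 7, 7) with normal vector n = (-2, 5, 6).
d = n·P = (-2)(5) + (5)(7) + (6)(7) = 67
Plane: -2x + 5y + 6z = 67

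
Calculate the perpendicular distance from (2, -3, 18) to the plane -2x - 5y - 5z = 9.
d = |(-2)(2) + (-5)(-3) + (-5)(18) - (9)| / √((-2)² + (-5)² + (-5)²) = 88/√54 = 11.98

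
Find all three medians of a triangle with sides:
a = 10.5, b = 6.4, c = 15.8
Using m_x = ½√(2y² + 2z² - x²):
m_a = ½√(2·6.4² + 2·15.8² - 10.5²) = ½√470.95 = 10.85
m_b = ½√(2·10.5² + 2·15.8² - 6.4²) = ½√678.82 = 13.03
m_c = ½√(2·10.5² + 2·6.4² - 15.8²) = ½√52.78 = 3.632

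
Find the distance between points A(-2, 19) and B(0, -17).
Using the distance formula: d = sqrt((x₂-x₁)² + (y₂-y₁)²)
dx = 0 - (-2) = 2
dy = (-17) - 19 = -36
d = sqrt(2² + (-36)²) = sqrt(4 + 1296) = sqrt(1300) = 36.06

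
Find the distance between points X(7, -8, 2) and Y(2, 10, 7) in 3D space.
d = √[(-5)² + (18)² + (5)²] = √374 = 19.34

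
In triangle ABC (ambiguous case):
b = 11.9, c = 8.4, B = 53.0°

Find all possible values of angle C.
sin(C)/c = sin(B)/b  →  sin(C) = c·sin(B)/b = 8.4·sin(53.0°)/11.9 = 0.563743
C₁ = arcsin(0.563743) = 34.32°,  C₂ = 180° - C₁ = 145.68°
Check C₂: A = 180° - 53.0° - 145.68° = -18.68° ≤ 0, rejected
C = 34.32° (one solution)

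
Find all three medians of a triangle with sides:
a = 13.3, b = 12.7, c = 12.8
Using m_x = ½√(2y² + 2z² - x²):
m_a = ½√(2·12.7² + 2·12.8² - 13.3²) = ½√473.37 = 10.88
m_b = ½√(2·13.3² + 2·12.8² - 12.7²) = ½√520.17 = 11.4
m_c = ½√(2·13.3² + 2·12.7² - 12.8²) = ½√512.52 = 11.32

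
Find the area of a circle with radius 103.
Area = pi * r²
Area = pi * 103²
Area = pi * 10609
Area = 33329.16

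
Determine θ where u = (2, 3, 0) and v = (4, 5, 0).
u·v = 23, |u|² = 13, |v|² = 41
cos θ = 23/√533 ≈ 0.9962
θ ≈ 4.97°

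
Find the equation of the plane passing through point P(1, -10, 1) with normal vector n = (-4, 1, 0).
d = n·P = (-4)(1) + (1)(-10) + (0)(1) = -14
Plane: -4x + y = -14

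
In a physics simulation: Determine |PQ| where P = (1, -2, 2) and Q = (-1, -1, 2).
d = √[(-2)² + (1)² + (0)²] = √5 = 2.236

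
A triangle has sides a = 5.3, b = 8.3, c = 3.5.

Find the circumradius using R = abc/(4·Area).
s = (a+b+c)/2 = 8.55
Area = √(s(s-a)(s-b)(s-c)) = √(8.55·3.25·0.25·5.05) = 5.92298
R = abc/(4·Area) = (5.3·8.3·3.5)/(4·5.92298) = 153.965/23.69192 = 6.499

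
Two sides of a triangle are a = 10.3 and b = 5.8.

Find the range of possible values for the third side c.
By the triangle inequality: |a - b| < c < a + b
|10.3 - 5.8| < c < 10.3 + 5.8
4.5 < c < 16.1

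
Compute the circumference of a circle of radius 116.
Circumference = 2 * pi * r
Circumference = 2 * pi * 116
Circumference = 728.85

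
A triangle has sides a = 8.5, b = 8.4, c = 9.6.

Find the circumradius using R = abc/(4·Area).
s = (a+b+c)/2 = 13.25
Area = √(s(s-a)(s-b)(s-c)) = √(13.25·4.75·4.85·3.65) = 33.3789
R = abc/(4·Area) = (8.5·8.4·9.6)/(4·33.3789) = 685.44/133.5156 = 5.134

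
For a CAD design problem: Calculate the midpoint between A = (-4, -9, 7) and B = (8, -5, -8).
Midpoint = ((-4+8)/2, (-9-5)/2, (7-8)/2) = (2, -7, -0.5)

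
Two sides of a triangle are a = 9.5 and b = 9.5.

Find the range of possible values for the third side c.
By the triangle inequality: |a - b| < c < a + b
|9.5 - 9.5| < c < 9.5 + 9.5
0 < c < 19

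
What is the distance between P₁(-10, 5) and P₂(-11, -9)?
Using the distance formula: d = sqrt((x₂-x₁)² + (y₂-y₁)²)
dx = (-11) - (-10) = -1
dy = (-9) - 5 = -14
d = sqrt((-1)² + (-14)²) = sqrt(1 + 196) = sqrt(197) = 14.04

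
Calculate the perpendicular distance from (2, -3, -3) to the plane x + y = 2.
d = |1(2) + 1(-3) + 0(-3) - (2)| / √(1² + 1² + 0²) = 3/√2 = 2.121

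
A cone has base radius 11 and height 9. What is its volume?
Volume = (1/3) * pi * r² * h
Volume = (1/3) * pi * 11² * 9
Volume = (1/3) * pi * 121 * 9
Volume = (1/3) * pi * 1089
Volume = 1140.40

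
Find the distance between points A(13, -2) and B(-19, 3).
Using the distance formula: d = sqrt((x₂-x₁)² + (y₂-y₁)²)
dx = (-19) - 13 = -32
dy = 3 - (-2) = 5
d = sqrt((-32)² + 5²) = sqrt(1024 + 25) = sqrt(1049) = 32.39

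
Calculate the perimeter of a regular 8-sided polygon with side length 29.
Perimeter = number of sides * side length
Perimeter = 8 * 29
Perimeter = 232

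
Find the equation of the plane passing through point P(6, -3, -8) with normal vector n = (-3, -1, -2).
d = n·P = (-3)(6) + (-1)(-3) + (-2)(-8) = 1
Plane: -3x - y - 2z = 1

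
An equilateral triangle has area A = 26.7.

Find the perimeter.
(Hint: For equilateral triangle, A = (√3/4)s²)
A = (√3/4)s²  →  s² = 4A/√3 = 4·26.7/√3 = 61.661
s = 7.85245
Perimeter = 3s = 23.56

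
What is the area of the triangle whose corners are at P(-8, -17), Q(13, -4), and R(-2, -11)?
Using the coordinate formula: Area = (1/2)|x₁(y₂-y₃) + x₂(y₃-y₁) + x₃(y₁-y₂)|
Area = (1/2)|(-8)((-4)-(-11)) + 13((-11)-(-17)) + (-2)((-17)-(-4))|
Area = (1/2)|(-8)*7 + 13*6 + (-2)*(-13)|
Area = (1/2)|(-56) + 78 + 26|
Area = (1/2)*48 = 24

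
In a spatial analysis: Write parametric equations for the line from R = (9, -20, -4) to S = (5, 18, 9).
Direction vector d = S - R = (-4, 38, 13)
x = 9 - 4t, y = -20 + 38t, z = -4 + 13t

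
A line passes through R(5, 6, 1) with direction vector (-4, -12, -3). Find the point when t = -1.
P(-1) = (5 + (-4)(-1), 6 + (-12)(-1), 1 + (-3)(-1)) = (9, 18, 4)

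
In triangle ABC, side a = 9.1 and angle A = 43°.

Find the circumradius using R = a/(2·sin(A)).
R = a/(2·sin(A)) = 9.1/(2·sin(43°))
R = 9.1/(2·0.681998) = 9.1/1.363997 = 6.672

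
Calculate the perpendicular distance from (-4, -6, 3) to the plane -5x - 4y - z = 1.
d = |(-5)(-4) + (-4)(-6) + (-1)(3) - (1)| / √((-5)² + (-4)² + (-1)²) = 40/√42 = 6.172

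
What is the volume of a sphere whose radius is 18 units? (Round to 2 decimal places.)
Volume = (4/3) * pi * r³
Volume = (4/3) * pi * 18³
Volume = (4/3) * pi * 5832
Volume = 24429.02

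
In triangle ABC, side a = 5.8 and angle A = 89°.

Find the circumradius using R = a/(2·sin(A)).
R = a/(2·sin(A)) = 5.8/(2·sin(89°))
R = 5.8/(2·0.999848) = 5.8/1.999695 = 2.9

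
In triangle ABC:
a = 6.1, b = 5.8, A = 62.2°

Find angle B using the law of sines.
sin(B)/b = sin(A)/a
sin(B) = b·sin(A)/a = 5.8·sin(62.2°)/6.1 = 0.841077
B = arcsin(0.841077) = 57.25°  (b ≤ a, so B ≤ A and the acute solution is unique)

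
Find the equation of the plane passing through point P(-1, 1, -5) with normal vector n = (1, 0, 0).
d = n·P = (1)(-1) + (0)(1) + (0)(-5) = -1
Plane: x = -1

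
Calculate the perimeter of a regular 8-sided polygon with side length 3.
Perimeter = number of sides * side length
Perimeter = 8 * 3
Perimeter = 24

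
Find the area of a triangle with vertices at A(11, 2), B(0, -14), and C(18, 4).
Using the coordinate formula: Area = (1/2)|x₁(y₂-y₃) + x₂(y₃-y₁) + x₃(y₁-y₂)|
Area = (1/2)|11((-14)-4) + 0(4-2) + 18(2-(-14))|
Area = (1/2)|11*(-18) + 0*2 + 18*16|
Area = (1/2)|(-198) + 0 + 288|
Area = (1/2)*90 = 45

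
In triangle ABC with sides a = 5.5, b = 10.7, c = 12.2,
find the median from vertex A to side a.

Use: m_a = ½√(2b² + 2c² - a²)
m_a = ½√(2·10.7² + 2·12.2² - 5.5²)
m_a = ½√(228.98 + 297.68 - 30.25) = ½√496.41 = 11.14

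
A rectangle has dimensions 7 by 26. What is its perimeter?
Perimeter = 2 * (length + width)
Perimeter = 2 * (7 + 26)
Perimeter = 2 * 33
Perimeter = 66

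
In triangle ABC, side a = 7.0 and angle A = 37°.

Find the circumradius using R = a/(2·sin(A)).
R = a/(2·sin(A)) = 7.0/(2·sin(37°))
R = 7.0/(2·0.601815) = 7.0/1.203630 = 5.816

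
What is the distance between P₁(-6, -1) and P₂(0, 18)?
Using the distance formula: d = sqrt((x₂-x₁)² + (y₂-y₁)²)
dx = 0 - (-6) = 6
dy = 18 - (-1) = 19
d = sqrt(6² + 19²) = sqrt(36 + 361) = sqrt(397) = 19.92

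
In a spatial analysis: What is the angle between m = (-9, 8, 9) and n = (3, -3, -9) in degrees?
m·n = -132, |m|² = 226, |n|² = 99
cos θ = -132/√22374 ≈ -0.8825
θ ≈ 151.9°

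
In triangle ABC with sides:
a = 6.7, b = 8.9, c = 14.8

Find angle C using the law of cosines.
cos(C) = (a² + b² - c²)/(2ab)
cos(C) = (6.7² + 8.9² - 14.8²)/(2·6.7·8.9) = -94.94/119.26 = -0.796076
C = arccos(-0.796076) = 142.8°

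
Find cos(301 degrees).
cos(301 degrees) = 0.515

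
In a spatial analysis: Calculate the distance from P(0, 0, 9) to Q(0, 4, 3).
d = √[(0)² + (4)² + (-6)²] = √52 = 7.211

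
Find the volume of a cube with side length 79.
Volume = s³
Volume = 79³
Volume = 493039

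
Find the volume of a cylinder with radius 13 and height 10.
Volume = pi * r² * h
Volume = pi * 13² * 10
Volume = pi * 169 * 10
Volume = pi * 1690
Volume = 5309.29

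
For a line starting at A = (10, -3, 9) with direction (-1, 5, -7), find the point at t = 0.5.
P(0.5) = (10 + (-1)(0.5), -3 + 5(0.5), 9 + (-7)(0.5)) = (9.5, -0.5, 5.5)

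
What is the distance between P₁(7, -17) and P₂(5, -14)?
Using the distance formula: d = sqrt((x₂-x₁)² + (y₂-y₁)²)
dx = 5 - 7 = -2
dy = (-14) - (-17) = 3
d = sqrt((-2)² + 3²) = sqrt(4 + 9) = sqrt(13) = 3.61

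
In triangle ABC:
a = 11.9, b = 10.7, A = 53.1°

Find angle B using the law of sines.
sin(B)/b = sin(A)/a
sin(B) = b·sin(A)/a = 10.7·sin(53.1°)/11.9 = 0.719044
B = arcsin(0.719044) = 45.98°  (b ≤ a, so B ≤ A and the acute solution is unique)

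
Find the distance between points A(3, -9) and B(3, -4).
Using the distance formula: d = sqrt((x₂-x₁)² + (y₂-y₁)²)
dx = 3 - 3 = 0
dy = (-4) - (-9) = 5
d = sqrt(0² + 5²) = sqrt(0 + 25) = sqrt(25) = 5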